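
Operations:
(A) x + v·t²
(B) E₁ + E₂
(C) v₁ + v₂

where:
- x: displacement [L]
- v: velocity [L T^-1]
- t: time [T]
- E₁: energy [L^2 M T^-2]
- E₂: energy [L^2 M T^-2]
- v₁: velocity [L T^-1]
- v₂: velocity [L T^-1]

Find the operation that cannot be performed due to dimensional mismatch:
(A) x + v·t²

(A) x + v·t²: x [L] and v·t² [L T] — different dimensions cannot be added/subtracted ✗
(B) E₁ + E₂: E₁ [L^2 M T^-2] and E₂ [L^2 M T^-2] — same dimensions ✓
(C) v₁ + v₂: v₁ [L T^-1] and v₂ [L T^-1] — same dimensions ✓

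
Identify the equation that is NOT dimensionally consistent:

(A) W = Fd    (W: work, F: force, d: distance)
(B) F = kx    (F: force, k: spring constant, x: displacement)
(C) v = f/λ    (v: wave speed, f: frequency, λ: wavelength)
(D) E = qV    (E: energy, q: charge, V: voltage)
(C) v = f/λ

The equation (C) v = f/λ is dimensionally incorrect.

LHS (v): [L T^-1]
RHS (f/λ): [L^-1 T^-1] ✗

The dimensions do not match. The other three equations balance.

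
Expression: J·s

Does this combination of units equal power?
No

The expression J·s has dimensions [L^2 M T^-1], but power has dimensions [L^2 M T^-3].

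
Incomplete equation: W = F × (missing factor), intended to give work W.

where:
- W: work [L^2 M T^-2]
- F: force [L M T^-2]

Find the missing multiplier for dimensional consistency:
d (distance), dimensions [L]

W has dimensions [L^2 M T^-2] and F has dimensions [L M T^-2].
The missing factor must have dimensions [L^2 M T^-2] / [L M T^-2] = [L], i.e. distance (d).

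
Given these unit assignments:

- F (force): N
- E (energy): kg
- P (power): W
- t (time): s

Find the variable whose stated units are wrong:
E

The variable E (energy) should have units J, not kg.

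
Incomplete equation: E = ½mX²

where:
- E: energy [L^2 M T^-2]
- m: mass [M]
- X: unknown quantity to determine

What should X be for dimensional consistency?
X = v (velocity), dimensions [L T^-1]

E has dimensions [L^2 M T^-2]; the rest of the RHS (½m) has dimensions [M].
So X² must have dimensions [L^2 T^-2], i.e. X has dimensions [L T^-1] — X = v (velocity).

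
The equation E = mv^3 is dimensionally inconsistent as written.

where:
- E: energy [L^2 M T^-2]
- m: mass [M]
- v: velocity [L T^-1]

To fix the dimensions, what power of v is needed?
The exponent of v should be 2: E = mv^2

The LHS E has dimensions [L^2 M T^-2]; v has dimensions [L T^-1].
As written, the RHS mv^3 (exponent 3 on v) has dimensions [L^3 M T^-3], which does not match.
With exponent 2, the RHS mv^2 has dimensions [L^2 M T^-2], matching the LHS.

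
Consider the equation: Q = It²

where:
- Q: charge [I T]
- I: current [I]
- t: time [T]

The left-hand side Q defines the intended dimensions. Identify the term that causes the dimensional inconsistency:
The right-hand side term It²

Q has dimensions [I T], but It² has dimensions [I T^2], so the term It² is dimensionally wrong for Q.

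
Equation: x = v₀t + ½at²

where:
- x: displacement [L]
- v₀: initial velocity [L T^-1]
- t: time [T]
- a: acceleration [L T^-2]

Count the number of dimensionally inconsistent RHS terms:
0

LHS x: [L]
- v₀t: [L] ✓
- ½at²: [L] ✓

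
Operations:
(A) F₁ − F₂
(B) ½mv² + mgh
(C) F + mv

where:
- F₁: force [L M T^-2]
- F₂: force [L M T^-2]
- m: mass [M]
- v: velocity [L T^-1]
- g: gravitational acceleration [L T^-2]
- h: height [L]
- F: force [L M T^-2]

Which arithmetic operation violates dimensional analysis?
(C) F + mv

(A) F₁ − F₂: F₁ [L M T^-2] and F₂ [L M T^-2] — same dimensions ✓
(B) ½mv² + mgh: ½mv² [L^2 M T^-2] and mgh [L^2 M T^-2] — same dimensions ✓
(C) F + mv: F [L M T^-2] and mv [L M T^-1] — different dimensions cannot be added/subtracted ✗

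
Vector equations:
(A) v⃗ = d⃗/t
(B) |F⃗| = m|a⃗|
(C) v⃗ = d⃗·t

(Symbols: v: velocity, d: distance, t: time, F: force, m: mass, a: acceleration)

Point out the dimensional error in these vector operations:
(C) v⃗ = d⃗·t

(A) v⃗ = d⃗/t: LHS [L T^-1], RHS [L T^-1] ✓ — displacement (vector) divided by time (scalar)
(B) |F⃗| = m|a⃗|: LHS [L M T^-2], RHS [L M T^-2] ✓ — magnitudes of vectors are scalars
(C) v⃗ = d⃗·t: LHS [L T^-1], RHS [L T] ✗ — velocity is displacement per time; should be d⃗/t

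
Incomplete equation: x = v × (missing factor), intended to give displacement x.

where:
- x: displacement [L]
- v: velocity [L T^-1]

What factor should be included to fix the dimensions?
t (time), dimensions [T]

x has dimensions [L] and v has dimensions [L T^-1].
The missing factor must have dimensions [L] / [L T^-1] = [T], i.e. time (t).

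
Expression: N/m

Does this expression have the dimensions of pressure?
No

The expression N/m has dimensions [M T^-2], but pressure has dimensions [L^-1 M T^-2].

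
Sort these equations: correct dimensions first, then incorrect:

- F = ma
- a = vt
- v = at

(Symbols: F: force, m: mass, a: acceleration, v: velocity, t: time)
Dimensionally correct: F = ma, v = at
Dimensionally incorrect: a = vt
Ordered (correct first, then incorrect): F = ma, v = at, a = vt

- F = ma: LHS [L M T^-2], RHS [L M T^-2] → correct ✓
- a = vt: LHS [L T^-2], RHS [L] → incorrect ✗
- v = at: LHS [L T^-1], RHS [L T^-1] → correct ✓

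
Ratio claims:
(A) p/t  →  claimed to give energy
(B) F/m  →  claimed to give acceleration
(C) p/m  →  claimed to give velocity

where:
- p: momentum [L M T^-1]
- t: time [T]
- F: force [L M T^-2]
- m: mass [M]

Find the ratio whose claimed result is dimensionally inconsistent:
(A) p/t does not give energy

(A) p/t: [L M T^-2] ≠ energy [L^2 M T^-2] ✗
(B) F/m: [L T^-2] = acceleration [L T^-2] ✓
(C) p/m: [L T^-1] = velocity [L T^-1] ✓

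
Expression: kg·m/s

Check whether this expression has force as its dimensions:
No

The expression kg·m/s has dimensions [L M T^-1], but force has dimensions [L M T^-2].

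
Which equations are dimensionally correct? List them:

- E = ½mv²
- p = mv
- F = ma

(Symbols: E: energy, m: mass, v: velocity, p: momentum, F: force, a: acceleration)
Dimensionally correct: E = ½mv², p = mv, F = ma
Dimensionally incorrect: none
Ordered (correct first, then incorrect): E = ½mv², p = mv, F = ma

- E = ½mv²: LHS [L^2 M T^-2], RHS [L^2 M T^-2] → correct ✓
- p = mv: LHS [L M T^-1], RHS [L M T^-1] → correct ✓
- F = ma: LHS [L M T^-2], RHS [L M T^-2] → correct ✓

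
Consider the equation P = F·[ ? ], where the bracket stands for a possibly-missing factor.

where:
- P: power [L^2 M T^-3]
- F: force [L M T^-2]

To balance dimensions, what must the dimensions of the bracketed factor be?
[L T^-1] — velocity (e.g. v)

P has dimensions [L^2 M T^-3]; F has dimensions [L M T^-2].
The bracketed factor must supply [L^2 M T^-3] / [L M T^-2] = [L T^-1].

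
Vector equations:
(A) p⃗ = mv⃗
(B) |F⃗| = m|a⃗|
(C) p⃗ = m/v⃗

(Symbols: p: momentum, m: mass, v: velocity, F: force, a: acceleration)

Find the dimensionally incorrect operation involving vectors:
(C) p⃗ = m/v⃗

(A) p⃗ = mv⃗: LHS [L M T^-1], RHS [L M T^-1] ✓ — mass (scalar) times velocity (vector)
(B) |F⃗| = m|a⃗|: LHS [L M T^-2], RHS [L M T^-2] ✓ — magnitudes of vectors are scalars
(C) p⃗ = m/v⃗: LHS [L M T^-1], RHS [L^-1 M T] ✗ — momentum is mass times velocity; should be mv⃗ (and division by a vector is undefined)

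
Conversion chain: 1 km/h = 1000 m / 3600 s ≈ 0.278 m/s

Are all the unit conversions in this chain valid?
The chain is correct (no errors).

Correct: 1 km = 1000 m, 1 h = 3600 s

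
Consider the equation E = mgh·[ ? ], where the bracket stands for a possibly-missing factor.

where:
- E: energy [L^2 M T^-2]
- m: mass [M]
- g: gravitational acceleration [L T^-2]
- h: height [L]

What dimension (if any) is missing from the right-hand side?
Nothing is missing — the bracketed factor must be dimensionless.

E has dimensions [L^2 M T^-2] and mgh already has dimensions [L^2 M T^-2], so E = mgh is dimensionally complete.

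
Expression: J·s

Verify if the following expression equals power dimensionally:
No

The expression J·s has dimensions [L^2 M T^-1], but power has dimensions [L^2 M T^-3].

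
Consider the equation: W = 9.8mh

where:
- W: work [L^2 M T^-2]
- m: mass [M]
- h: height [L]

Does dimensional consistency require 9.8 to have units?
Yes

W has dimensions [L^2 M T^-2], while mh alone has dimensions [L M]. For the equation to balance, the factor 9.8 must carry dimensions [L T^-2] — it is a dimensional constant (a numerical value of a physical quantity with its units suppressed), not a pure number.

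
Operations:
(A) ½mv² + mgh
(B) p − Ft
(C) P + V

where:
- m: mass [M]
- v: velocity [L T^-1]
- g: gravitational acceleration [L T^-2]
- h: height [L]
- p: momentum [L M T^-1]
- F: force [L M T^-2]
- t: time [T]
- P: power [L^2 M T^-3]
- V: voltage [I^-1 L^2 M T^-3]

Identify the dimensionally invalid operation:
(C) P + V

(A) ½mv² + mgh: ½mv² [L^2 M T^-2] and mgh [L^2 M T^-2] — same dimensions ✓
(B) p − Ft: p [L M T^-1] and Ft [L M T^-1] — same dimensions ✓
(C) P + V: P [L^2 M T^-3] and V [I^-1 L^2 M T^-3] — different dimensions cannot be added/subtracted ✗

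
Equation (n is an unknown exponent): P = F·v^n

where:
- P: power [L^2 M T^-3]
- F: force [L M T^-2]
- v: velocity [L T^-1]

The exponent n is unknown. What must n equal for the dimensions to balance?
n = 1

P has dimensions [L^2 M T^-3]; v has dimensions [L T^-1].
The rest of the RHS has dimensions [L M T^-2], so v^n must supply [L T^-1].
With n = 1: F·v^1 has dimensions [L^2 M T^-3], matching the LHS ✓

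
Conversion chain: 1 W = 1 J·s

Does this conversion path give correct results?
The chain is incorrect (it contains an error).

Incorrect: Watt is J/s, not J·s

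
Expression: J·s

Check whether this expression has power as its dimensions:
No

The expression J·s has dimensions [L^2 M T^-1], but power has dimensions [L^2 M T^-3].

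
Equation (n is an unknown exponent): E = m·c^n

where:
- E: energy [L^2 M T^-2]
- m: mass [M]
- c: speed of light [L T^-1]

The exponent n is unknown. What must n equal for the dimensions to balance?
n = 2

E has dimensions [L^2 M T^-2]; c has dimensions [L T^-1].
The rest of the RHS has dimensions [M], so c^n must supply [L^2 T^-2].
With n = 2: m·c^2 has dimensions [L^2 M T^-2], matching the LHS ✓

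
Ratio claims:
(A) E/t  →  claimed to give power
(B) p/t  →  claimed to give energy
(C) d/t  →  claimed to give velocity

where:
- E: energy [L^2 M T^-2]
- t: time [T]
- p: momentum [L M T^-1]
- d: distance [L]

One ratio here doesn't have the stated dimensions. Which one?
(B) p/t does not give energy

(A) E/t: [L^2 M T^-3] = power [L^2 M T^-3] ✓
(B) p/t: [L M T^-2] ≠ energy [L^2 M T^-2] ✗
(C) d/t: [L T^-1] = velocity [L T^-1] ✓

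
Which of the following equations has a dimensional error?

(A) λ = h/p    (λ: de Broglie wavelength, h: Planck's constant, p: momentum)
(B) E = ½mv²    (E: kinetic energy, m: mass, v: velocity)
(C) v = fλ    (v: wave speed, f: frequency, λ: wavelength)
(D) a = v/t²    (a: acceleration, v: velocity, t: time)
(D) a = v/t²

The equation (D) a = v/t² is dimensionally incorrect.

LHS (a): [L T^-2]
RHS (v/t²): [L T^-3] ✗

The dimensions do not match. The other three equations balance.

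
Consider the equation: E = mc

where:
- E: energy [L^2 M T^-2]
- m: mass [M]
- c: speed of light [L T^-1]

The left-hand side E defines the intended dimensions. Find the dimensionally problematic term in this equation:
The right-hand side term mc

E has dimensions [L^2 M T^-2], but mc has dimensions [L M T^-1], so the term mc is dimensionally wrong for E.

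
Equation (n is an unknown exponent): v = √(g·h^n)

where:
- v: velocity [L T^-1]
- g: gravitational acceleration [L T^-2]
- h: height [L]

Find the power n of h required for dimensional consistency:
n = 1

v has dimensions [L T^-1]; h has dimensions [L].
With n = 1: √(g·h^1) has dimensions [L T^-1], matching the LHS ✓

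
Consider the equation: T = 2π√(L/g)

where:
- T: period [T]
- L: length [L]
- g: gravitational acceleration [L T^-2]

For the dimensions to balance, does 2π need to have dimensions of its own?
No

T has dimensions [T] and √(L/g) already has dimensions [T], so the equation balances without 2π contributing any dimensions. 2π is a pure (dimensionless) number; changing or removing it would not affect dimensional consistency.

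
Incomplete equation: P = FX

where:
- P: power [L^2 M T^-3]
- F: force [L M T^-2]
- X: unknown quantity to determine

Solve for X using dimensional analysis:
X = v (velocity), dimensions [L T^-1]

P has dimensions [L^2 M T^-3]; the rest of the RHS (F) has dimensions [L M T^-2].
So X must have dimensions [L T^-1] — X = v (velocity).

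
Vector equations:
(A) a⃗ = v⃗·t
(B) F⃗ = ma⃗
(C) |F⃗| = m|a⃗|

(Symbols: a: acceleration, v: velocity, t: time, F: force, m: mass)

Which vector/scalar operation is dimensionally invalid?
(A) a⃗ = v⃗·t

(A) a⃗ = v⃗·t: LHS [L T^-2], RHS [L] ✗ — acceleration is velocity per time; should be v⃗/t
(B) F⃗ = ma⃗: LHS [L M T^-2], RHS [L M T^-2] ✓ — Force and acceleration are vectors, mass is a scalar
(C) |F⃗| = m|a⃗|: LHS [L M T^-2], RHS [L M T^-2] ✓ — magnitudes of vectors are scalars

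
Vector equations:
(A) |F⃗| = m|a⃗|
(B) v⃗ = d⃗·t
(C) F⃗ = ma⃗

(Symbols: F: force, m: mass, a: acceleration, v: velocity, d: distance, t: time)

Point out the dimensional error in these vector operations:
(B) v⃗ = d⃗·t

(A) |F⃗| = m|a⃗|: LHS [L M T^-2], RHS [L M T^-2] ✓ — magnitudes of vectors are scalars
(B) v⃗ = d⃗·t: LHS [L T^-1], RHS [L T] ✗ — velocity is displacement per time; should be d⃗/t
(C) F⃗ = ma⃗: LHS [L M T^-2], RHS [L M T^-2] ✓ — Force and acceleration are vectors, mass is a scalar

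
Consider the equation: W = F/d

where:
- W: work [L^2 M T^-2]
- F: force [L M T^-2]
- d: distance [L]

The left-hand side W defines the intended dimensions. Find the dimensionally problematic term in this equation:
The right-hand side term F/d

W has dimensions [L^2 M T^-2], but F/d has dimensions [M T^-2], so the term F/d is dimensionally wrong for W.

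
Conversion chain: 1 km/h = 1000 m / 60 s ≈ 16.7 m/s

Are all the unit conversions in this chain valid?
The chain is incorrect (it contains an error).

Incorrect: 1 h = 3600 s, not 60 s (1 km/h ≈ 0.278 m/s)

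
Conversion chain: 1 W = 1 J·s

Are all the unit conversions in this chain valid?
The chain is incorrect (it contains an error).

Incorrect: Watt is J/s, not J·s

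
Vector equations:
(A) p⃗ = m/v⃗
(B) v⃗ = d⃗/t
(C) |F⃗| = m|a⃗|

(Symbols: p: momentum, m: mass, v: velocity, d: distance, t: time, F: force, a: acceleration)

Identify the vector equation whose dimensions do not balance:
(A) p⃗ = m/v⃗

(A) p⃗ = m/v⃗: LHS [L M T^-1], RHS [L^-1 M T] ✗ — momentum is mass times velocity; should be mv⃗ (and division by a vector is undefined)
(B) v⃗ = d⃗/t: LHS [L T^-1], RHS [L T^-1] ✓ — displacement (vector) divided by time (scalar)
(C) |F⃗| = m|a⃗|: LHS [L M T^-2], RHS [L M T^-2] ✓ — magnitudes of vectors are scalars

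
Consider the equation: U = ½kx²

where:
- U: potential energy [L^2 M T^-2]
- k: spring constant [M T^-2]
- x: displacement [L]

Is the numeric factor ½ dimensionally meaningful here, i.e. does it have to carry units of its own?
No

U has dimensions [L^2 M T^-2] and kx² already has dimensions [L^2 M T^-2], so the equation balances without ½ contributing any dimensions. ½ is a pure (dimensionless) number; changing or removing it would not affect dimensional consistency.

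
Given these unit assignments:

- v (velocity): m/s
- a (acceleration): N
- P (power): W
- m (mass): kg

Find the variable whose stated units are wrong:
a

The variable a (acceleration) should have units m/s², not N.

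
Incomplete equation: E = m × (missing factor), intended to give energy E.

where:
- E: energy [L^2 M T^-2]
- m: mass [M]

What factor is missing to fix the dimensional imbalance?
v² (velocity squared), dimensions [L^2 T^-2]

E has dimensions [L^2 M T^-2] and m has dimensions [M].
The missing factor must have dimensions [L^2 M T^-2] / [M] = [L^2 T^-2], i.e. velocity squared (v²).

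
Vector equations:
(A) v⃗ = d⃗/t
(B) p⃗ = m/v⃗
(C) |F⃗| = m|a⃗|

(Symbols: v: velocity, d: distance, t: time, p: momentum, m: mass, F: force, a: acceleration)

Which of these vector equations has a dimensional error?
(B) p⃗ = m/v⃗

(A) v⃗ = d⃗/t: LHS [L T^-1], RHS [L T^-1] ✓ — displacement (vector) divided by time (scalar)
(B) p⃗ = m/v⃗: LHS [L M T^-1], RHS [L^-1 M T] ✗ — momentum is mass times velocity; should be mv⃗ (and division by a vector is undefined)
(C) |F⃗| = m|a⃗|: LHS [L M T^-2], RHS [L M T^-2] ✓ — magnitudes of vectors are scalars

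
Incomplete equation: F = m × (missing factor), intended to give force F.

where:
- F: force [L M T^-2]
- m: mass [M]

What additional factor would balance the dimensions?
a (acceleration), dimensions [L T^-2]

F has dimensions [L M T^-2] and m has dimensions [M].
The missing factor must have dimensions [L M T^-2] / [M] = [L T^-2], i.e. acceleration (a).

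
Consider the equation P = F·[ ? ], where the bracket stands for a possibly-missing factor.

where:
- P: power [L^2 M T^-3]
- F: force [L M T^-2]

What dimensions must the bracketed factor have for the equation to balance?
[L T^-1] — velocity (e.g. v)

P has dimensions [L^2 M T^-3]; F has dimensions [L M T^-2].
The bracketed factor must supply [L^2 M T^-3] / [L M T^-2] = [L T^-1].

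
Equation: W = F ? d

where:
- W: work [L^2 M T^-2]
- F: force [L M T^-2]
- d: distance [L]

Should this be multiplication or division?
multiplication (×): W = F × d

W [L^2 M T^-2]; F [L M T^-2]; d [L].
F × d → [L^2 M T^-2] ✓
F ÷ d → [M T^-2] ✗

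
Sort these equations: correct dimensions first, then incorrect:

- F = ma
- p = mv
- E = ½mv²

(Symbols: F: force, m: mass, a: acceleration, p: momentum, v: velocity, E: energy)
Dimensionally correct: F = ma, p = mv, E = ½mv²
Dimensionally incorrect: none
Ordered (correct first, then incorrect): F = ma, p = mv, E = ½mv²

- F = ma: LHS [L M T^-2], RHS [L M T^-2] → correct ✓
- p = mv: LHS [L M T^-1], RHS [L M T^-1] → correct ✓
- E = ½mv²: LHS [L^2 M T^-2], RHS [L^2 M T^-2] → correct ✓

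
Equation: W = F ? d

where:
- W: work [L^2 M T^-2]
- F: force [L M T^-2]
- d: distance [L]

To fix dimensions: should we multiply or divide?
multiplication (×): W = F × d

W [L^2 M T^-2]; F [L M T^-2]; d [L].
F × d → [L^2 M T^-2] ✓
F ÷ d → [M T^-2] ✗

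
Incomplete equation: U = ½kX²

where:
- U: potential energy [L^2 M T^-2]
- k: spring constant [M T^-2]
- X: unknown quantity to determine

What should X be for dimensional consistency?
X = x (displacement), dimensions [L]

U has dimensions [L^2 M T^-2]; the rest of the RHS (½k) has dimensions [M T^-2].
So X² must have dimensions [L^2], i.e. X has dimensions [L] — X = x (displacement).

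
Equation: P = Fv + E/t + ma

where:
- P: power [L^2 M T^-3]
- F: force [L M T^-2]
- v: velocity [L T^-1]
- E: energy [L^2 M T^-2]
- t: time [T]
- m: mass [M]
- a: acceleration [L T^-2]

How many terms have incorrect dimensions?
1

LHS P: [L^2 M T^-3]
- Fv: [L^2 M T^-3] ✓
- E/t: [L^2 M T^-3] ✓
- ma: [L M T^-2] ✗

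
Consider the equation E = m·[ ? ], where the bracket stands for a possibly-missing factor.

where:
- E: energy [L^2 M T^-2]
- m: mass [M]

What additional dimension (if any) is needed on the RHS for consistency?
[L^2 T^-2] — velocity squared (e.g. v²)

E has dimensions [L^2 M T^-2]; m has dimensions [M].
The bracketed factor must supply [L^2 M T^-2] / [M] = [L^2 T^-2].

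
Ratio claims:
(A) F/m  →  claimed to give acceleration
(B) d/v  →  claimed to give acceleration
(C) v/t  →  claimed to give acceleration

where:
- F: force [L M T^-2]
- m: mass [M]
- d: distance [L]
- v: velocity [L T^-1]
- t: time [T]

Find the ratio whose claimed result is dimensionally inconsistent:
(B) d/v does not give acceleration

(A) F/m: [L T^-2] = acceleration [L T^-2] ✓
(B) d/v: [T] ≠ acceleration [L T^-2] ✗
(C) v/t: [L T^-2] = acceleration [L T^-2] ✓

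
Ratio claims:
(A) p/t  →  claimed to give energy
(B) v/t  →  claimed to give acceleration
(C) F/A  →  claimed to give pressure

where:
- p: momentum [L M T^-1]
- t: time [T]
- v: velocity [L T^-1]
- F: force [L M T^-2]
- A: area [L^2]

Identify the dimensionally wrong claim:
(A) p/t does not give energy

(A) p/t: [L M T^-2] ≠ energy [L^2 M T^-2] ✗
(B) v/t: [L T^-2] = acceleration [L T^-2] ✓
(C) F/A: [L^-1 M T^-2] = pressure [L^-1 M T^-2] ✓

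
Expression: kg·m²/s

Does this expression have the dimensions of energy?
No

The expression kg·m²/s has dimensions [L^2 M T^-1], but energy has dimensions [L^2 M T^-2].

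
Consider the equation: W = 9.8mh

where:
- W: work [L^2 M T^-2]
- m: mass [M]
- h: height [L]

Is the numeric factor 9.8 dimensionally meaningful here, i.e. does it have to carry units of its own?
Yes

W has dimensions [L^2 M T^-2], while mh alone has dimensions [L M]. For the equation to balance, the factor 9.8 must carry dimensions [L T^-2] — it is a dimensional constant (a numerical value of a physical quantity with its units suppressed), not a pure number.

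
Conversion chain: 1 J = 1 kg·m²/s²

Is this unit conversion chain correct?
The chain is correct (no errors).

Correct: Joule is defined as kg·m²/s²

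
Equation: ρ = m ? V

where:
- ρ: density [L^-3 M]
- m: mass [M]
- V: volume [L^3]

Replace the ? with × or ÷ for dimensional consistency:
division (÷): ρ = m ÷ V

ρ [L^-3 M]; m [M]; V [L^3].
m × V → [L^3 M] ✗
m ÷ V → [L^-3 M] ✓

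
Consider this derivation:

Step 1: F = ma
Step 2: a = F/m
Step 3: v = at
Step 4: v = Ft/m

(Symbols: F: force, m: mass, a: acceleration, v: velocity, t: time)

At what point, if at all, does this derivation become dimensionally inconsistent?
No step introduces an error — all steps are dimensionally consistent.

Step 1: F = ma → LHS [L M T^-2], RHS [L M T^-2] ✓
Step 2: a = F/m → LHS [L T^-2], RHS [L T^-2] ✓
Step 3: v = at → LHS [L T^-1], RHS [L T^-1] ✓
Step 4: v = Ft/m → LHS [L T^-1], RHS [L T^-1] ✓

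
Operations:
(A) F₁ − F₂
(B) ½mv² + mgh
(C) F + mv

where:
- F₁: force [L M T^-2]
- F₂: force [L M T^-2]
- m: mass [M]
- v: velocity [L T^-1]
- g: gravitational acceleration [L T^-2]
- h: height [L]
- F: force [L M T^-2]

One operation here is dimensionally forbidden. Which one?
(C) F + mv

(A) F₁ − F₂: F₁ [L M T^-2] and F₂ [L M T^-2] — same dimensions ✓
(B) ½mv² + mgh: ½mv² [L^2 M T^-2] and mgh [L^2 M T^-2] — same dimensions ✓
(C) F + mv: F [L M T^-2] and mv [L M T^-1] — different dimensions cannot be added/subtracted ✗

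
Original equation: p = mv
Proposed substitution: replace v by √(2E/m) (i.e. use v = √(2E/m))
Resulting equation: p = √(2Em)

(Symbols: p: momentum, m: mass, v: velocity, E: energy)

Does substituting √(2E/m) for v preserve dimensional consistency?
Yes

[v] = [L T^-1] and [√(2E/m)] = [L T^-1]. These match, so the substitution replaces a quantity by one of the same dimensions and the result p = √(2Em) has LHS [L M T^-1] vs RHS [L M T^-1] — still consistent.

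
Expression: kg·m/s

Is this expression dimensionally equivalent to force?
No

The expression kg·m/s has dimensions [L M T^-1], but force has dimensions [L M T^-2].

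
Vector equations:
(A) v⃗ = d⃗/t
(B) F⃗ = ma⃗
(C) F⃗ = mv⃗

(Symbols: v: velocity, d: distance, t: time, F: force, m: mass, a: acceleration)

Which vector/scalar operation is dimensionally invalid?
(C) F⃗ = mv⃗

(A) v⃗ = d⃗/t: LHS [L T^-1], RHS [L T^-1] ✓ — displacement (vector) divided by time (scalar)
(B) F⃗ = ma⃗: LHS [L M T^-2], RHS [L M T^-2] ✓ — Force and acceleration are vectors, mass is a scalar
(C) F⃗ = mv⃗: LHS [L M T^-2], RHS [L M T^-1] ✗ — mass times velocity is momentum, not force; should be ma⃗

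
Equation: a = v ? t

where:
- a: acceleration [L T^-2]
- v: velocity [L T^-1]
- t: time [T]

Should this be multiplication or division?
division (÷): a = v ÷ t

a [L T^-2]; v [L T^-1]; t [T].
v × t → [L] ✗
v ÷ t → [L T^-2] ✓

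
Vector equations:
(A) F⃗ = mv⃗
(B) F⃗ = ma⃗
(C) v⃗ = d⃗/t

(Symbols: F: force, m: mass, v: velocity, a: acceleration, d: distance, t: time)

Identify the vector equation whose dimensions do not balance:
(A) F⃗ = mv⃗

(A) F⃗ = mv⃗: LHS [L M T^-2], RHS [L M T^-1] ✗ — mass times velocity is momentum, not force; should be ma⃗
(B) F⃗ = ma⃗: LHS [L M T^-2], RHS [L M T^-2] ✓ — Force and acceleration are vectors, mass is a scalar
(C) v⃗ = d⃗/t: LHS [L T^-1], RHS [L T^-1] ✓ — displacement (vector) divided by time (scalar)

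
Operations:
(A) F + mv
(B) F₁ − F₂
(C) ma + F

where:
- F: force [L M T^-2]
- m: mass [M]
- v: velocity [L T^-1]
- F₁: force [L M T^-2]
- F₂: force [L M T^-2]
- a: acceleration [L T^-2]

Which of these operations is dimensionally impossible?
(A) F + mv

(A) F + mv: F [L M T^-2] and mv [L M T^-1] — different dimensions cannot be added/subtracted ✗
(B) F₁ − F₂: F₁ [L M T^-2] and F₂ [L M T^-2] — same dimensions ✓
(C) ma + F: ma [L M T^-2] and F [L M T^-2] — same dimensions ✓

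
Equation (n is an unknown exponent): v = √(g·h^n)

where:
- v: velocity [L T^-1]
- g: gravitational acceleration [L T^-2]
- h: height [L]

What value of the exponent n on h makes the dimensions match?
n = 1

v has dimensions [L T^-1]; h has dimensions [L].
With n = 1: √(g·h^1) has dimensions [L T^-1], matching the LHS ✓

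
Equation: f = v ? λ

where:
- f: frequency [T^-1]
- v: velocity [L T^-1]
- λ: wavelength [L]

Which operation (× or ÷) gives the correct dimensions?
division (÷): f = v ÷ λ

f [T^-1]; v [L T^-1]; λ [L].
v × λ → [L^2 T^-1] ✗
v ÷ λ → [T^-1] ✓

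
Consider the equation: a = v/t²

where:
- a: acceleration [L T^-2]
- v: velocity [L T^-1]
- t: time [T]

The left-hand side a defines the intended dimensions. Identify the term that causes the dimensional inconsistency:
The right-hand side term v/t²

a has dimensions [L T^-2], but v/t² has dimensions [L T^-3], so the term v/t² is dimensionally wrong for a.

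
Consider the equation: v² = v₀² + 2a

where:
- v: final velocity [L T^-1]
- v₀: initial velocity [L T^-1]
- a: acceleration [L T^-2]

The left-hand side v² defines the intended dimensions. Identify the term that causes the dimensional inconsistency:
The term 2a

Checking each RHS term against the LHS:
- v₀²: [L^2 T^-2] — matches v² [L^2 T^-2] ✓
- 2a: [L T^-2] — does NOT match v² [L^2 T^-2] ✗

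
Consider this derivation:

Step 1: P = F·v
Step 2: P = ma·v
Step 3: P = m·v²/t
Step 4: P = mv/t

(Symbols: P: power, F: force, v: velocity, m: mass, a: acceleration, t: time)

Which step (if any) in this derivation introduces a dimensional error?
Step 4

Step 1: P = F·v → LHS [L^2 M T^-3], RHS [L^2 M T^-3] ✓
Step 2: P = ma·v → LHS [L^2 M T^-3], RHS [L^2 M T^-3] ✓
Step 3: P = m·v²/t → LHS [L^2 M T^-3], RHS [L^2 M T^-3] ✓
Step 4: P = mv/t → LHS [L^2 M T^-3], RHS [L M T^-2] ✗

The first dimensional inconsistency appears in step 4: P = mv/t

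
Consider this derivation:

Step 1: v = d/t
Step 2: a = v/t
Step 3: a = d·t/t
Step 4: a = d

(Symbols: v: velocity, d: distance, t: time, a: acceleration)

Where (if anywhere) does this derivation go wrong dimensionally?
Step 3

Step 1: v = d/t → LHS [L T^-1], RHS [L T^-1] ✓
Step 2: a = v/t → LHS [L T^-2], RHS [L T^-2] ✓
Step 3: a = d·t/t → LHS [L T^-2], RHS [L] ✗

The first dimensional inconsistency appears in step 3: a = d·t/t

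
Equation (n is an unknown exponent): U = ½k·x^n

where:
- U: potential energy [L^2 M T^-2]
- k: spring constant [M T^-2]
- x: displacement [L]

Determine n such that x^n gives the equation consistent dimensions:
n = 2

U has dimensions [L^2 M T^-2]; x has dimensions [L].
The rest of the RHS has dimensions [M T^-2], so x^n must supply [L^2].
With n = 2: ½k·x^2 has dimensions [L^2 M T^-2], matching the LHS ✓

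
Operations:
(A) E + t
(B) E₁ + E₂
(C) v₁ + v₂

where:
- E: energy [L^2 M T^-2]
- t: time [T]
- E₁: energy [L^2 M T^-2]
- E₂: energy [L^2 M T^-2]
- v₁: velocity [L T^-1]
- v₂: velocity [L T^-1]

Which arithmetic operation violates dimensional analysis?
(A) E + t

(A) E + t: E [L^2 M T^-2] and t [T] — different dimensions cannot be added/subtracted ✗
(B) E₁ + E₂: E₁ [L^2 M T^-2] and E₂ [L^2 M T^-2] — same dimensions ✓
(C) v₁ + v₂: v₁ [L T^-1] and v₂ [L T^-1] — same dimensions ✓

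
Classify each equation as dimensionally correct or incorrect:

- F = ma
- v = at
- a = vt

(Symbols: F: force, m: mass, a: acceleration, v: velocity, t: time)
Dimensionally correct: F = ma, v = at
Dimensionally incorrect: a = vt
Ordered (correct first, then incorrect): F = ma, v = at, a = vt

- F = ma: LHS [L M T^-2], RHS [L M T^-2] → correct ✓
- v = at: LHS [L T^-1], RHS [L T^-1] → correct ✓
- a = vt: LHS [L T^-2], RHS [L] → incorrect ✗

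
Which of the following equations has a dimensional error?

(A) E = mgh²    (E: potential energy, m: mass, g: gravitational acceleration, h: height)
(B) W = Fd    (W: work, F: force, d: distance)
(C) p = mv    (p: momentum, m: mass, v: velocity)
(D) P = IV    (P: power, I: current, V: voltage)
(A) E = mgh²

The equation (A) E = mgh² is dimensionally incorrect.

LHS (E): [L^2 M T^-2]
RHS (mgh²): [L^3 M T^-2] ✗

The dimensions do not match. The other three equations balance.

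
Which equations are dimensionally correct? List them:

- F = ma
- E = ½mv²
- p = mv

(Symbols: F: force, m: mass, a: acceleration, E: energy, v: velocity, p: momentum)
Dimensionally correct: F = ma, E = ½mv², p = mv
Dimensionally incorrect: none
Ordered (correct first, then incorrect): F = ma, E = ½mv², p = mv

- F = ma: LHS [L M T^-2], RHS [L M T^-2] → correct ✓
- E = ½mv²: LHS [L^2 M T^-2], RHS [L^2 M T^-2] → correct ✓
- p = mv: LHS [L M T^-1], RHS [L M T^-1] → correct ✓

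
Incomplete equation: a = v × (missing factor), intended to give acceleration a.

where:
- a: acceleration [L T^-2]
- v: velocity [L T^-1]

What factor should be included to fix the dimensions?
1/t (inverse time), dimensions [T^-1]

a has dimensions [L T^-2] and v has dimensions [L T^-1].
The missing factor must have dimensions [L T^-2] / [L T^-1] = [T^-1], i.e. inverse time (1/t).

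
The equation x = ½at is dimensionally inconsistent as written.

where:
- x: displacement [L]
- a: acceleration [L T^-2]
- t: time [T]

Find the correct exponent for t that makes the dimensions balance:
The exponent of t should be 2: x = ½at^2

The LHS x has dimensions [L]; t has dimensions [T].
As written, the RHS ½at (exponent 1 on t) has dimensions [L T^-1], which does not match.
With exponent 2, the RHS ½at^2 has dimensions [L], matching the LHS.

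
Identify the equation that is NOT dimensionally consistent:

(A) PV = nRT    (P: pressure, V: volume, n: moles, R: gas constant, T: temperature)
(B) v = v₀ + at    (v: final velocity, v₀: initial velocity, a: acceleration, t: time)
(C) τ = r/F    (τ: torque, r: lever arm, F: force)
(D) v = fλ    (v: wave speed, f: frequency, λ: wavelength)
(C) τ = r/F

The equation (C) τ = r/F is dimensionally incorrect.

LHS (τ): [L^2 M T^-2]
RHS (r/F): [M^-1 T^2] ✗

The dimensions do not match. The other three equations balance.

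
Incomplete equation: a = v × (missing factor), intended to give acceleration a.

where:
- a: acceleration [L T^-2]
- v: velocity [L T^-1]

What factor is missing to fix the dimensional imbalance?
1/t (inverse time), dimensions [T^-1]

a has dimensions [L T^-2] and v has dimensions [L T^-1].
The missing factor must have dimensions [L T^-2] / [L T^-1] = [T^-1], i.e. inverse time (1/t).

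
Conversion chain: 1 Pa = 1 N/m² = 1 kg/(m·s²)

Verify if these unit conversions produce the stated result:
The chain is correct (no errors).

Correct: Pascal is Newton per square meter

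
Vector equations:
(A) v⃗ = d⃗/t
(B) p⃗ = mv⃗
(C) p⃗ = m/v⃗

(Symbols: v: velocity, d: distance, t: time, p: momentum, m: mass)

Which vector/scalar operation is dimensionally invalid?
(C) p⃗ = m/v⃗

(A) v⃗ = d⃗/t: LHS [L T^-1], RHS [L T^-1] ✓ — displacement (vector) divided by time (scalar)
(B) p⃗ = mv⃗: LHS [L M T^-1], RHS [L M T^-1] ✓ — mass (scalar) times velocity (vector)
(C) p⃗ = m/v⃗: LHS [L M T^-1], RHS [L^-1 M T] ✗ — momentum is mass times velocity; should be mv⃗ (and division by a vector is undefined)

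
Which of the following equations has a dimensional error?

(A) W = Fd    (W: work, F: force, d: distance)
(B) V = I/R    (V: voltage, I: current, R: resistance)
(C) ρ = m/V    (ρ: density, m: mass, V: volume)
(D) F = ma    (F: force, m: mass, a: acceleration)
(B) V = I/R

The equation (B) V = I/R is dimensionally incorrect.

LHS (V): [I^-1 L^2 M T^-3]
RHS (I/R): [I^3 L^-2 M^-1 T^3] ✗

The dimensions do not match. The other three equations balance.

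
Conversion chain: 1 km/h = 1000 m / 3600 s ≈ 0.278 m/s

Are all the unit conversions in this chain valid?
The chain is correct (no errors).

Correct: 1 km = 1000 m, 1 h = 3600 s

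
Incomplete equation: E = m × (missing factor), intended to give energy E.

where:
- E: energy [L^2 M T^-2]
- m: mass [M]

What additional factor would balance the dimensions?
v² (velocity squared), dimensions [L^2 T^-2]

E has dimensions [L^2 M T^-2] and m has dimensions [M].
The missing factor must have dimensions [L^2 M T^-2] / [M] = [L^2 T^-2], i.e. velocity squared (v²).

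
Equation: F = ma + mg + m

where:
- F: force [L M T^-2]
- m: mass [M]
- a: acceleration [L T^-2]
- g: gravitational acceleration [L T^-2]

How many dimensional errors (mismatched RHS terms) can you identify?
1

LHS F: [L M T^-2]
- ma: [L M T^-2] ✓
- mg: [L M T^-2] ✓
- m: [M] ✗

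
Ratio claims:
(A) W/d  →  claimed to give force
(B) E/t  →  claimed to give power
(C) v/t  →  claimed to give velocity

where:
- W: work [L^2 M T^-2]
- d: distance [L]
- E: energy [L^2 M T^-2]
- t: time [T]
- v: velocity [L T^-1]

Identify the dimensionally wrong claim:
(C) v/t does not give velocity

(A) W/d: [L M T^-2] = force [L M T^-2] ✓
(B) E/t: [L^2 M T^-3] = power [L^2 M T^-3] ✓
(C) v/t: [L T^-2] ≠ velocity [L T^-1] ✗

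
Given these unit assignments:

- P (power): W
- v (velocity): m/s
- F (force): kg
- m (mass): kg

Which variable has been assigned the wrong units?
F

The variable F (force) should have units N, not kg.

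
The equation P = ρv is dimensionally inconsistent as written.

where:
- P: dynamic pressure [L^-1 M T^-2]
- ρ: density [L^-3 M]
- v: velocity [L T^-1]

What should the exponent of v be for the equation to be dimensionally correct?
The exponent of v should be 2: P = ρv^2

The LHS P has dimensions [L^-1 M T^-2]; v has dimensions [L T^-1].
As written, the RHS ρv (exponent 1 on v) has dimensions [L^-2 M T^-1], which does not match.
With exponent 2, the RHS ρv^2 has dimensions [L^-1 M T^-2], matching the LHS.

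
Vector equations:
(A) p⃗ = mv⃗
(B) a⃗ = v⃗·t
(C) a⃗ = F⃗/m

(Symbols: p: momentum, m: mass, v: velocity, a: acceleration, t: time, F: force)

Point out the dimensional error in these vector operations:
(B) a⃗ = v⃗·t

(A) p⃗ = mv⃗: LHS [L M T^-1], RHS [L M T^-1] ✓ — mass (scalar) times velocity (vector)
(B) a⃗ = v⃗·t: LHS [L T^-2], RHS [L] ✗ — acceleration is velocity per time; should be v⃗/t
(C) a⃗ = F⃗/m: LHS [L T^-2], RHS [L T^-2] ✓ — force (vector) divided by mass (scalar)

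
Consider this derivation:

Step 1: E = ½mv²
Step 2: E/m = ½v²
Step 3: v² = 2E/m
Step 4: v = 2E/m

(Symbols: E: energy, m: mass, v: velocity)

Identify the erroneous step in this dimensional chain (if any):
Step 4

Step 1: E = ½mv² → LHS [L^2 M T^-2], RHS [L^2 M T^-2] ✓
Step 2: E/m = ½v² → LHS [L^2 T^-2], RHS [L^2 T^-2] ✓
Step 3: v² = 2E/m → LHS [L^2 T^-2], RHS [L^2 T^-2] ✓
Step 4: v = 2E/m → LHS [L T^-1], RHS [L^2 T^-2] ✗

The first dimensional inconsistency appears in step 4: v = 2E/m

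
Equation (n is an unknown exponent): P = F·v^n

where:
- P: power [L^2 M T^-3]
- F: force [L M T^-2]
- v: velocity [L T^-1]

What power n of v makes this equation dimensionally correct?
n = 1

P has dimensions [L^2 M T^-3]; v has dimensions [L T^-1].
The rest of the RHS has dimensions [L M T^-2], so v^n must supply [L T^-1].
With n = 1: F·v^1 has dimensions [L^2 M T^-3], matching the LHS ✓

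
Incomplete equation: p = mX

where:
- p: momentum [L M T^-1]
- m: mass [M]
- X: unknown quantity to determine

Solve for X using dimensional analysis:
X = v (velocity), dimensions [L T^-1]

p has dimensions [L M T^-1]; the rest of the RHS (m) has dimensions [M].
So X must have dimensions [L T^-1] — X = v (velocity).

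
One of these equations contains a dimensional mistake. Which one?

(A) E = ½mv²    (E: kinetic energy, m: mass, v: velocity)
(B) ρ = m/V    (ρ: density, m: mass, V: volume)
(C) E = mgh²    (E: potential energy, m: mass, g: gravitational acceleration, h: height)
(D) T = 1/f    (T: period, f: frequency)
(C) E = mgh²

The equation (C) E = mgh² is dimensionally incorrect.

LHS (E): [L^2 M T^-2]
RHS (mgh²): [L^3 M T^-2] ✗

The dimensions do not match. The other three equations balance.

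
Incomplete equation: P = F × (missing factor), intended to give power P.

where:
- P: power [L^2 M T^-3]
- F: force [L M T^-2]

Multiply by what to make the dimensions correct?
v (velocity), dimensions [L T^-1]

P has dimensions [L^2 M T^-3] and F has dimensions [L M T^-2].
The missing factor must have dimensions [L^2 M T^-3] / [L M T^-2] = [L T^-1], i.e. velocity (v).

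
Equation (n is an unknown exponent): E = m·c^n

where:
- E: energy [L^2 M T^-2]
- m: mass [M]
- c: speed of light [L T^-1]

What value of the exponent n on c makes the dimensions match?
n = 2

E has dimensions [L^2 M T^-2]; c has dimensions [L T^-1].
The rest of the RHS has dimensions [M], so c^n must supply [L^2 T^-2].
With n = 2: m·c^2 has dimensions [L^2 M T^-2], matching the LHS ✓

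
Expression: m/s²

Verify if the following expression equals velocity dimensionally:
No

The expression m/s² has dimensions [L T^-2], but velocity has dimensions [L T^-1].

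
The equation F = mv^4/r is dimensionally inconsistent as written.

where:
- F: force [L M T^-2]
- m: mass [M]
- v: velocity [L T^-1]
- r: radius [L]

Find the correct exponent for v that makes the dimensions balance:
The exponent of v should be 2: F = mv^2/r

The LHS F has dimensions [L M T^-2]; v has dimensions [L T^-1].
As written, the RHS mv^4/r (exponent 4 on v) has dimensions [L^3 M T^-4], which does not match.
With exponent 2, the RHS mv^2/r has dimensions [L M T^-2], matching the LHS.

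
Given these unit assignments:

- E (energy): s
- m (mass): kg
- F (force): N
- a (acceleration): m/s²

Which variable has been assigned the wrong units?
E

The variable E (energy) should have units J, not s.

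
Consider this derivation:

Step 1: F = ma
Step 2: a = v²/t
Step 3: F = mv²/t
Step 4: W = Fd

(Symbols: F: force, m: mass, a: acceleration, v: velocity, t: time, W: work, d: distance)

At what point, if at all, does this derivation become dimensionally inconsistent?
Step 2

Step 1: F = ma → LHS [L M T^-2], RHS [L M T^-2] ✓
Step 2: a = v²/t → LHS [L T^-2], RHS [L^2 T^-3] ✗

The first dimensional inconsistency appears in step 2: a = v²/t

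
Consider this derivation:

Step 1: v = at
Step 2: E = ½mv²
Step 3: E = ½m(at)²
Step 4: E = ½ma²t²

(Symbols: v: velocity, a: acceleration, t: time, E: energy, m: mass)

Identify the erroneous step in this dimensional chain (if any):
No step introduces an error — all steps are dimensionally consistent.

Step 1: v = at → LHS [L T^-1], RHS [L T^-1] ✓
Step 2: E = ½mv² → LHS [L^2 M T^-2], RHS [L^2 M T^-2] ✓
Step 3: E = ½m(at)² → LHS [L^2 M T^-2], RHS [L^2 M T^-2] ✓
Step 4: E = ½ma²t² → LHS [L^2 M T^-2], RHS [L^2 M T^-2] ✓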